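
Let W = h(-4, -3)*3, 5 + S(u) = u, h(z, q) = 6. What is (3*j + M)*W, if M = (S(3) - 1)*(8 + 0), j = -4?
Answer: -648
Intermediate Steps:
S(u) = -5 + u
M = -24 (M = ((-5 + 3) - 1)*(8 + 0) = (-2 - 1)*8 = -3*8 = -24)
W = 18 (W = 6*3 = 18)
(3*j + M)*W = (3*(-4) - 24)*18 = (-12 - 24)*18 = -36*18 = -648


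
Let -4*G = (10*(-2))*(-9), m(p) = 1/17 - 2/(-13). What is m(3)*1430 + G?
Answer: 4405/17 ≈ 259.12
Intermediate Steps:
m(p) = 47/221 (m(p) = 1*(1/17) - 2*(-1/13) = 1/17 + 2/13 = 47/221)
G = -45 (G = -10*(-2)*(-9)/4 = -(-5)*(-9) = -1/4*180 = -45)
m(3)*1430 + G = (47/221)*1430 - 45 = 5170/17 - 45 = 4405/17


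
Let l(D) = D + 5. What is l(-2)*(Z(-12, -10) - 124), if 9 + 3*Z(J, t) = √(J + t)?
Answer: -381 + I*√22 ≈ -381.0 + 4.6904*I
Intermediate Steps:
Z(J, t) = -3 + √(J + t)/3
l(D) = 5 + D
l(-2)*(Z(-12, -10) - 124) = (5 - 2)*((-3 + √(-12 - 10)/3) - 124) = 3*((-3 + √(-22)/3) - 124) = 3*((-3 + (I*√22)/3) - 124) = 3*((-3 + I*√22/3) - 124) = 3*(-127 + I*√22/3) = -381 + I*√22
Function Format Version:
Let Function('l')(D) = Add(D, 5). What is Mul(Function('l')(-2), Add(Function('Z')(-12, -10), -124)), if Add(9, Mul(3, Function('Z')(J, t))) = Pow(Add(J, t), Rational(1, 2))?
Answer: Add(-381, Mul(I, Pow(22, Rational(1, 2)))) ≈ Add(-381.00, Mul(4.6904, I))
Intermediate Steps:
Function('Z')(J, t) = Add(-3, Mul(Rational(1, 3), Pow(Add(J, t), Rational(1, 2))))
Function('l')(D) = Add(5, D)
Mul(Function('l')(-2), Add(Function('Z')(-12, -10), -124)) = Mul(Add(5, -2), Add(Add(-3, Mul(Rational(1, 3), Pow(Add(-12, -10), Rational(1, 2)))), -124)) = Mul(3, Add(Add(-3, Mul(Rational(1, 3), Pow(-22, Rational(1, 2)))), -124)) = Mul(3, Add(Add(-3, Mul(Rational(1, 3), Mul(I, Pow(22, Rational(1, 2))))), -124)) = Mul(3, Add(Add(-3, Mul(Rational(1, 3), I, Pow(22, Rational(1, 2)))), -124)) = Mul(3, Add(-127, Mul(Rational(1, 3), I, Pow(22, Rational(1, 2))))) = Add(-381, Mul(I, Pow(22, Rational(1, 2))))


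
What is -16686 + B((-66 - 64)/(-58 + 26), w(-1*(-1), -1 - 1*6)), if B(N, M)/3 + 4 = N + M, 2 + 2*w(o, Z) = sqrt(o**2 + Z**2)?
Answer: -267021/16 + 15*sqrt(2)/2 ≈ -16678.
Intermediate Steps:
w(o, Z) = -1 + sqrt(Z**2 + o**2)/2 (w(o, Z) = -1 + sqrt(o**2 + Z**2)/2 = -1 + sqrt(Z**2 + o**2)/2)
B(N, M) = -12 + 3*M + 3*N (B(N, M) = -12 + 3*(N + M) = -12 + 3*(M + N) = -12 + (3*M + 3*N) = -12 + 3*M + 3*N)
-16686 + B((-66 - 64)/(-58 + 26), w(-1*(-1), -1 - 1*6)) = -16686 + (-12 + 3*(-1 + sqrt((-1 - 1*6)**2 + (-1*(-1))**2)/2) + 3*((-66 - 64)/(-58 + 26))) = -16686 + (-12 + 3*(-1 + sqrt((-1 - 6)**2 + 1**2)/2) + 3*(-130/(-32))) = -16686 + (-12 + 3*(-1 + sqrt((-7)**2 + 1)/2) + 3*(-130*(-1/32))) = -16686 + (-12 + 3*(-1 + sqrt(49 + 1)/2) + 3*(65/16)) = -16686 + (-12 + 3*(-1 + sqrt(50)/2) + 195/16) = -16686 + (-12 + 3*(-1 + (5*sqrt(2))/2) + 195/16) = -16686 + (-12 + 3*(-1 + 5*sqrt(2)/2) + 195/16) = -16686 + (-12 + (-3 + 15*sqrt(2)/2) + 195/16) = -16686 + (-45/16 + 15*sqrt(2)/2) = -267021/16 + 15*sqrt(2)/2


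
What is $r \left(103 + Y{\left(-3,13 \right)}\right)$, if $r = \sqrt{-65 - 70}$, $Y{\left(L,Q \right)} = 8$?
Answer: $333 i \sqrt{15} \approx 1289.7 i$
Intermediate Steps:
$r = 3 i \sqrt{15}$ ($r = \sqrt{-135} = 3 i \sqrt{15} \approx 11.619 i$)
$r \left(103 + Y{\left(-3,13 \right)}\right) = 3 i \sqrt{15} \left(103 + 8\right) = 3 i \sqrt{15} \cdot 111 = 333 i \sqrt{15}$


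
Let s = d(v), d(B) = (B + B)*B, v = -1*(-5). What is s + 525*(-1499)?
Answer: -786925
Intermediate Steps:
v = 5
d(B) = 2*B² (d(B) = (2*B)*B = 2*B²)
s = 50 (s = 2*5² = 2*25 = 50)
s + 525*(-1499) = 50 + 525*(-1499) = 50 - 786975 = -786925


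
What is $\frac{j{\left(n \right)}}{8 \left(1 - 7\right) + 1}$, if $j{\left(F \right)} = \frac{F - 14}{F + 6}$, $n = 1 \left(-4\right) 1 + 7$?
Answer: $\frac{11}{423} \approx 0.026005$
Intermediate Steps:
$n = 3$ ($n = \left(-4\right) 1 + 7 = -4 + 7 = 3$)
$j{\left(F \right)} = \frac{-14 + F}{6 + F}$
$\frac{j{\left(n \right)}}{8 \left(1 - 7\right) + 1} = \frac{\frac{1}{6 + 3} \left(-14 + 3\right)}{8 \left(1 - 7\right) + 1} = \frac{\frac{1}{9} \left(-11\right)}{8 \left(-6\right) + 1} = \frac{\frac{1}{9} \left(-11\right)}{-48 + 1} = - \frac{11}{9 \left(-47\right)} = \left(- \frac{11}{9}\right) \left(- \frac{1}{47}\right) = \frac{11}{423}$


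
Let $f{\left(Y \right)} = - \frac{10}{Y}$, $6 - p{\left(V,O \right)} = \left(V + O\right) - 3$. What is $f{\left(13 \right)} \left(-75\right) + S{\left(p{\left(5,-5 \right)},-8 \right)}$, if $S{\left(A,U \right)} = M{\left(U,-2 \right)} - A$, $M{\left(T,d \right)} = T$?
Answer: $\frac{529}{13} \approx 40.692$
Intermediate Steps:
$p{\left(V,O \right)} = 9 - O - V$ ($p{\left(V,O \right)} = 6 - \left(\left(V + O\right) - 3\right) = 6 - \left(\left(O + V\right) - 3\right) = 6 - \left(-3 + O + V\right) = 9 - O - V$)
$S{\left(A,U \right)} = U - A$
$f{\left(13 \right)} \left(-75\right) + S{\left(p{\left(5,-5 \right)},-8 \right)} = - \frac{10}{13} \left(-75\right) - \left(17 - 5 + 5\right) = \left(-10\right) \frac{1}{13} \left(-75\right) - 17 = \left(- \frac{10}{13}\right) \left(-75\right) - 17 = \frac{750}{13} - 17 = \frac{529}{13}$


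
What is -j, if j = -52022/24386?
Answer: 26011/12193 ≈ 2.1333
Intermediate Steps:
j = -26011/12193 (j = -52022*1/24386 = -26011/12193 ≈ -2.1333)
-j = -1*(-26011/12193) = 26011/12193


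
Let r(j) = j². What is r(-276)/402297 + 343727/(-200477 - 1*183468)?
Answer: -36344315533/51486640555 ≈ -0.70590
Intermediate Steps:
r(-276)/402297 + 343727/(-200477 - 1*183468) = (-276)²/402297 + 343727/(-200477 - 1*183468) = 76176*(1/402297) + 343727/(-200477 - 183468) = 25392/134099 + 343727/(-383945) = 25392/134099 + 343727*(-1/383945) = 25392/134099 - 343727/383945 = -36344315533/51486640555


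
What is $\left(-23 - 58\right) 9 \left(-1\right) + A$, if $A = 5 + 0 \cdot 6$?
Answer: $734$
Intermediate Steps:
$A = 5$ ($A = 5 + 0 = 5$)
$\left(-23 - 58\right) 9 \left(-1\right) + A = \left(-23 - 58\right) 9 \left(-1\right) + 5 = \left(-81\right) \left(-9\right) + 5 = 729 + 5 = 734$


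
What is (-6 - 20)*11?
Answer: -286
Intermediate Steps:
(-6 - 20)*11 = -26*11 = -286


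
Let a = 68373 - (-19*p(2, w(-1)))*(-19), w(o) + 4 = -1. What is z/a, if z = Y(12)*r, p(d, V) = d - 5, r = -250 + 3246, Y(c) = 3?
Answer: 749/5788 ≈ 0.12941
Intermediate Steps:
w(o) = -5 (w(o) = -4 - 1 = -5)
r = 2996
p(d, V) = -5 + d
a = 69456 (a = 68373 - (-19*(-5 + 2))*(-19) = 68373 - (-19*(-3))*(-19) = 68373 - 57*(-19) = 68373 - 1*(-1083) = 68373 + 1083 = 69456)
z = 8988 (z = 3*2996 = 8988)
z/a = 8988/69456 = 8988*(1/69456) = 749/5788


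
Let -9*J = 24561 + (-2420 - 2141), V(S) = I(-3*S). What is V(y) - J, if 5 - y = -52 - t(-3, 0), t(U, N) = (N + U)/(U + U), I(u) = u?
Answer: 36895/18 ≈ 2049.7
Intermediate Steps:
t(U, N) = (N + U)/(2*U) (t(U, N) = (N + U)/((2*U)) = (N + U)*(1/(2*U)) = (N + U)/(2*U))
y = 115/2 (y = 5 - (-52 - (0 - 3)/(2*(-3))) = 5 - (-52 - (-1)*(-3)/(2*3)) = 5 - (-52 - 1*1/2) = 5 - (-52 - 1/2) = 5 - 1*(-105/2) = 5 + 105/2 = 115/2 ≈ 57.500)
V(S) = -3*S
J = -20000/9 (J = -(24561 + (-2420 - 2141))/9 = -(24561 - 4561)/9 = -1/9*20000 = -20000/9 ≈ -2222.2)
V(y) - J = -3*115/2 - 1*(-20000/9) = -345/2 + 20000/9 = 36895/18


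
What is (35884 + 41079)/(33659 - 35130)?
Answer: -76963/1471 ≈ -52.320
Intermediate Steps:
(35884 + 41079)/(33659 - 35130) = 76963/(-1471) = 76963*(-1/1471) = -76963/1471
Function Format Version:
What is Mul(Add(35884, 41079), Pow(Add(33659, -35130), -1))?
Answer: Rational(-76963, 1471) ≈ -52.320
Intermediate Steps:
Mul(Add(35884, 41079), Pow(Add(33659, -35130), -1)) = Mul(76963, Pow(-1471, -1)) = Mul(76963, Rational(-1, 1471)) = Rational(-76963, 1471)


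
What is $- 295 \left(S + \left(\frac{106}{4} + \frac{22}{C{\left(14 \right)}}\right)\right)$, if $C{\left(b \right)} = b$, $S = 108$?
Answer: $- \frac{561975}{14} \approx -40141.0$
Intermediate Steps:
$- 295 \left(S + \left(\frac{106}{4} + \frac{22}{C{\left(14 \right)}}\right)\right) = - 295 \left(108 + \left(\frac{106}{4} + \frac{22}{14}\right)\right) = - 295 \left(108 + \left(106 \cdot \frac{1}{4} + 22 \cdot \frac{1}{14}\right)\right) = - 295 \left(108 + \left(\frac{53}{2} + \frac{11}{7}\right)\right) = - 295 \left(108 + \frac{393}{14}\right) = \left(-295\right) \frac{1905}{14} = - \frac{561975}{14}$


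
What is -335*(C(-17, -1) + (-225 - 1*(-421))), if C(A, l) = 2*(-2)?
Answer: -64320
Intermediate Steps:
C(A, l) = -4
-335*(C(-17, -1) + (-225 - 1*(-421))) = -335*(-4 + (-225 - 1*(-421))) = -335*(-4 + (-225 + 421)) = -335*(-4 + 196) = -335*192 = -64320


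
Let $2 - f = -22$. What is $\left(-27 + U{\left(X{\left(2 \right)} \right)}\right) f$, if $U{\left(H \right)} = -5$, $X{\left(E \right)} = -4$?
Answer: $-768$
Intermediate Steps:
$f = 24$ ($f = 2 - -22 = 2 + 22 = 24$)
$\left(-27 + U{\left(X{\left(2 \right)} \right)}\right) f = \left(-27 - 5\right) 24 = \left(-32\right) 24 = -768$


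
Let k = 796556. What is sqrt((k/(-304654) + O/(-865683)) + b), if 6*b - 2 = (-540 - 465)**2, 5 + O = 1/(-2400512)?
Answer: sqrt(1380333269261258964549158124331)/2863548109968 ≈ 410.29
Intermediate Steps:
O = -12002561/2400512 (O = -5 + 1/(-2400512) = -5 - 1/2400512 = -12002561/2400512 ≈ -5.0000)
b = 1010027/6 (b = 1/3 + (-540 - 465)**2/6 = 1/3 + (1/6)*(-1005)**2 = 1/3 + (1/6)*1010025 = 1/3 + 336675/2 = 1010027/6 ≈ 1.6834e+5)
sqrt((k/(-304654) + O/(-865683)) + b) = sqrt((796556/(-304654) - 12002561/2400512/(-865683)) + 1010027/6) = sqrt((796556*(-1/304654) - 12002561/2400512*(-1/865683)) + 1010027/6) = sqrt((-8474/3241 + 12002561/2078082429696) + 1010027/6) = sqrt(-2515661658420529/962152164949248 + 1010027/6) = sqrt(161964095122873931087/962152164949248) = sqrt(1380333269261258964549158124331)/2863548109968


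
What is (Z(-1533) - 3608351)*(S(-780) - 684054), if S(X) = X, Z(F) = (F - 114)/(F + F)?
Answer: 1262742872316141/511 ≈ 2.4711e+12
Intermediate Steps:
Z(F) = (-114 + F)/(2*F) (Z(F) = (-114 + F)/((2*F)) = (-114 + F)*(1/(2*F)) = (-114 + F)/(2*F))
(Z(-1533) - 3608351)*(S(-780) - 684054) = ((1/2)*(-114 - 1533)/(-1533) - 3608351)*(-780 - 684054) = ((1/2)*(-1/1533)*(-1647) - 3608351)*(-684834) = (549/1022 - 3608351)*(-684834) = -3687734173/1022*(-684834) = 1262742872316141/511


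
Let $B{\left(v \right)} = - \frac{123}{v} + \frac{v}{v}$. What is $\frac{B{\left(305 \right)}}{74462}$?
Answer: $\frac{91}{11355455} \approx 8.0138 \cdot 10^{-6}$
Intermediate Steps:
$B{\left(v \right)} = 1 - \frac{123}{v}$ ($B{\left(v \right)} = - \frac{123}{v} + 1 = 1 - \frac{123}{v}$)
$\frac{B{\left(305 \right)}}{74462} = \frac{\frac{1}{305} \left(-123 + 305\right)}{74462} = \frac{1}{305} \cdot 182 \cdot \frac{1}{74462} = \frac{182}{305} \cdot \frac{1}{74462} = \frac{91}{11355455}$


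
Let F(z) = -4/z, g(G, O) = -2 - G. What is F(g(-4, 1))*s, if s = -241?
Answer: 482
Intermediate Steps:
F(g(-4, 1))*s = -4/(-2 - 1*(-4))*(-241) = -4/(-2 + 4)*(-241) = -4/2*(-241) = -4*1/2*(-241) = -2*(-241) = 482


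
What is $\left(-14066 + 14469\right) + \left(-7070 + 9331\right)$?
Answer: $2664$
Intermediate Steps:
$\left(-14066 + 14469\right) + \left(-7070 + 9331\right) = 403 + 2261 = 2664$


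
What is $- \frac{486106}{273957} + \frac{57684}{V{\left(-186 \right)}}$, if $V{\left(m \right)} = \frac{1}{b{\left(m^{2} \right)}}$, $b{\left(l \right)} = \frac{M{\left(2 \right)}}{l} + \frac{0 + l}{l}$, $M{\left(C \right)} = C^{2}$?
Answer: $\frac{15187909833934}{263272677} \approx 57689.0$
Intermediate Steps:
$b{\left(l \right)} = 1 + \frac{4}{l}$ ($b{\left(l \right)} = \frac{2^{2}}{l} + \frac{0 + l}{l} = \frac{4}{l} + \frac{l}{l} = \frac{4}{l} + 1 = 1 + \frac{4}{l}$)
$V{\left(m \right)} = \frac{m^{2}}{4 + m^{2}}$ ($V{\left(m \right)} = \frac{1}{\frac{1}{m^{2}} \left(4 + m^{2}\right)} = \frac{m^{2}}{4 + m^{2}}$)
$- \frac{486106}{273957} + \frac{57684}{V{\left(-186 \right)}} = - \frac{486106}{273957} + \frac{57684}{\left(-186\right)^{2} \frac{1}{4 + \left(-186\right)^{2}}} = \left(-486106\right) \frac{1}{273957} + \frac{57684}{34596 \frac{1}{4 + 34596}} = - \frac{486106}{273957} + \frac{57684}{34596 \cdot \frac{1}{34600}} = - \frac{486106}{273957} + \frac{57684}{\frac{8649}{8650}} = - \frac{486106}{273957} + 57684 \cdot \frac{8650}{8649} = - \frac{486106}{273957} + \frac{166322200}{2883} = \frac{15187909833934}{263272677}$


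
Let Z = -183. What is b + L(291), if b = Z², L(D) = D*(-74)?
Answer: 11955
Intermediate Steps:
L(D) = -74*D
b = 33489 (b = (-183)² = 33489)
b + L(291) = 33489 - 74*291 = 33489 - 21534 = 11955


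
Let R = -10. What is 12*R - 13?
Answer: -133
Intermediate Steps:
12*R - 13 = 12*(-10) - 13 = -120 - 13 = -133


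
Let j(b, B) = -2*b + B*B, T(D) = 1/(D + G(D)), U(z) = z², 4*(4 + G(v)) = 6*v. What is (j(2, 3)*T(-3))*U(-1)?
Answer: -10/23 ≈ -0.43478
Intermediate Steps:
G(v) = -4 + 3*v/2 (G(v) = -4 + (6*v)/4 = -4 + 3*v/2)
T(D) = 1/(-4 + 5*D/2) (T(D) = 1/(D + (-4 + 3*D/2)) = 1/(-4 + 5*D/2))
j(b, B) = B² - 2*b (j(b, B) = -2*b + B² = B² - 2*b)
(j(2, 3)*T(-3))*U(-1) = ((3² - 2*2)*(2/(-8 + 5*(-3))))*(-1)² = ((9 - 4)*(2/(-8 - 15)))*1 = (5*(2/(-23)))*1 = (5*(2*(-1/23)))*1 = (5*(-2/23))*1 = -10/23*1 = -10/23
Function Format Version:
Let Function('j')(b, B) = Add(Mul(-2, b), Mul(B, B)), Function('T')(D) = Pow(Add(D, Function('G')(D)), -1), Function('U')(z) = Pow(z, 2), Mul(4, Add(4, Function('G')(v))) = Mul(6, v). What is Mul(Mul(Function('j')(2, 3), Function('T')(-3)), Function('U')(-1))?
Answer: Rational(-10, 23) ≈ -0.43478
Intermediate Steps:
Function('G')(v) = Add(-4, Mul(Rational(3, 2), v)) (Function('G')(v) = Add(-4, Mul(Rational(1, 4), Mul(6, v))) = Add(-4, Mul(Rational(3, 2), v)))
Function('T')(D) = Pow(Add(-4, Mul(Rational(5, 2), D)), -1) (Function('T')(D) = Pow(Add(D, Add(-4, Mul(Rational(3, 2), D))), -1) = Pow(Add(-4, Mul(Rational(5, 2), D)), -1))
Function('j')(b, B) = Add(Pow(B, 2), Mul(-2, b)) (Function('j')(b, B) = Add(Mul(-2, b), Pow(B, 2)) = Add(Pow(B, 2), Mul(-2, b)))
Mul(Mul(Function('j')(2, 3), Function('T')(-3)), Function('U')(-1)) = Mul(Mul(Add(Pow(3, 2), Mul(-2, 2)), Mul(2, Pow(Add(-8, Mul(5, -3)), -1))), Pow(-1, 2)) = Mul(Mul(Add(9, -4), Mul(2, Pow(Add(-8, -15), -1))), 1) = Mul(Mul(5, Mul(2, Pow(-23, -1))), 1) = Mul(Mul(5, Mul(2, Rational(-1, 23))), 1) = Mul(Mul(5, Rational(-2, 23)), 1) = Mul(Rational(-10, 23), 1) = Rational(-10, 23)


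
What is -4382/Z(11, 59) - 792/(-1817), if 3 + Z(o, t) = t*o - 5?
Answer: -7454422/1164697 ≈ -6.4003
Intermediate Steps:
Z(o, t) = -8 + o*t (Z(o, t) = -3 + (t*o - 5) = -3 + (o*t - 5) = -3 + (-5 + o*t) = -8 + o*t)
-4382/Z(11, 59) - 792/(-1817) = -4382/(-8 + 11*59) - 792/(-1817) = -4382/(-8 + 649) - 792*(-1/1817) = -4382/641 + 792/1817 = -7454422/1164697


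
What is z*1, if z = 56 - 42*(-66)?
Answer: 2828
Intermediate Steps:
z = 2828 (z = 56 + 2772 = 2828)
z*1 = 2828*1 = 2828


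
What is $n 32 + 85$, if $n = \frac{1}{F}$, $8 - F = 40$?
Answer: $84$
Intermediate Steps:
$F = -32$ ($F = 8 - 40 = -32$)
$n = - \frac{1}{32}$ ($n = \frac{1}{-32} = - \frac{1}{32} \approx -0.03125$)
$n 32 + 85 = \left(- \frac{1}{32}\right) 32 + 85 = -1 + 85 = 84$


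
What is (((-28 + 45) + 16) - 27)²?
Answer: 36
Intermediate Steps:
(((-28 + 45) + 16) - 27)² = ((17 + 16) - 27)² = (33 - 27)² = 6² = 36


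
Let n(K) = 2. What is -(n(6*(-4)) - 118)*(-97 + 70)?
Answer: -3132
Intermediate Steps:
-(n(6*(-4)) - 118)*(-97 + 70) = -(2 - 118)*(-97 + 70) = -(-116)*(-27) = -1*3132 = -3132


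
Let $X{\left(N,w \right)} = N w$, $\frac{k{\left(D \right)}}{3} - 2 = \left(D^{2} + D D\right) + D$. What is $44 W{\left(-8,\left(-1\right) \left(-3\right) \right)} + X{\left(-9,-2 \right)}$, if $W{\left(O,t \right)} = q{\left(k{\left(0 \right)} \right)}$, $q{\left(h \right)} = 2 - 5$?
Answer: $-114$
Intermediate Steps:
$k{\left(D \right)} = 6 + 3 D + 6 D^{2}$ ($k{\left(D \right)} = 6 + 3 \left(\left(D^{2} + D D\right) + D\right) = 6 + 3 \left(\left(D^{2} + D^{2}\right) + D\right) = 6 + 3 \left(2 D^{2} + D\right) = 6 + 3 \left(D + 2 D^{2}\right) = 6 + \left(3 D + 6 D^{2}\right) = 6 + 3 D + 6 D^{2}$)
$q{\left(h \right)} = -3$ ($q{\left(h \right)} = 2 - 5 = -3$)
$W{\left(O,t \right)} = -3$
$44 W{\left(-8,\left(-1\right) \left(-3\right) \right)} + X{\left(-9,-2 \right)} = 44 \left(-3\right) - -18 = -132 + 18 = -114$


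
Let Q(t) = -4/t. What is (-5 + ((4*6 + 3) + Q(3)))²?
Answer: 3844/9 ≈ 427.11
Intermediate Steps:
(-5 + ((4*6 + 3) + Q(3)))² = (-5 + ((4*6 + 3) - 4/3))² = (-5 + ((24 + 3) - 4*⅓))² = (-5 + (27 - 4/3))² = (-5 + 77/3)² = (62/3)² = 3844/9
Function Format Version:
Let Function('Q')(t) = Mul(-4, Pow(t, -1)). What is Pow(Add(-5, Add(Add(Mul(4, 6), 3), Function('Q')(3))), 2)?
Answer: Rational(3844, 9) ≈ 427.11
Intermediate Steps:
Pow(Add(-5, Add(Add(Mul(4, 6), 3), Function('Q')(3))), 2) = Pow(Add(-5, Add(Add(Mul(4, 6), 3), Mul(-4, Pow(3, -1)))), 2) = Pow(Add(-5, Add(Add(24, 3), Mul(-4, Rational(1, 3)))), 2) = Pow(Add(-5, Add(27, Rational(-4, 3))), 2) = Pow(Add(-5, Rational(77, 3)), 2) = Pow(Rational(62, 3), 2) = Rational(3844, 9)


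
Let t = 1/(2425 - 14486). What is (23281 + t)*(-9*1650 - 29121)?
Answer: -12346711187940/12061 ≈ -1.0237e+9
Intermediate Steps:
t = -1/12061 (t = 1/(-12061) = -1/12061 ≈ -8.2912e-5)
(23281 + t)*(-9*1650 - 29121) = (23281 - 1/12061)*(-9*1650 - 29121) = 280792140*(-14850 - 29121)/12061 = (280792140/12061)*(-43971) = -12346711187940/12061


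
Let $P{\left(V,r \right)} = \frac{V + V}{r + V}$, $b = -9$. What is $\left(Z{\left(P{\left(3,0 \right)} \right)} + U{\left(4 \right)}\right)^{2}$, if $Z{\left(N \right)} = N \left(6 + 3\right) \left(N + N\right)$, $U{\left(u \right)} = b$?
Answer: $3969$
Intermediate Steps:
$U{\left(u \right)} = -9$
$P{\left(V,r \right)} = \frac{2 V}{V + r}$
$Z{\left(N \right)} = 18 N^{2}$ ($Z{\left(N \right)} = N 9 \cdot 2 N = 9 N 2 N = 18 N^{2}$)
$\left(Z{\left(P{\left(3,0 \right)} \right)} + U{\left(4 \right)}\right)^{2} = \left(18 \left(2 \cdot 3 \frac{1}{3 + 0}\right)^{2} - 9\right)^{2} = \left(18 \left(2 \cdot 3 \cdot \frac{1}{3}\right)^{2} - 9\right)^{2} = \left(18 \cdot 2^{2} - 9\right)^{2} = \left(18 \cdot 4 - 9\right)^{2} = \left(72 - 9\right)^{2} = 63^{2} = 3969$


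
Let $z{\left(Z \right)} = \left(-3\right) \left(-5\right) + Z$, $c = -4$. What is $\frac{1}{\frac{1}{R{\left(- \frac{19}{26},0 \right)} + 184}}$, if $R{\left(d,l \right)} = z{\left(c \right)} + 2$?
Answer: $197$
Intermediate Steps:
$z{\left(Z \right)} = 15 + Z$
$R{\left(d,l \right)} = 13$ ($R{\left(d,l \right)} = \left(15 - 4\right) + 2 = 11 + 2 = 13$)
$\frac{1}{\frac{1}{R{\left(- \frac{19}{26},0 \right)} + 184}} = \frac{1}{\frac{1}{13 + 184}} = \frac{1}{\frac{1}{197}} = 197$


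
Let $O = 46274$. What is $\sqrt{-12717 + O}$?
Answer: $\sqrt{33557} \approx 183.19$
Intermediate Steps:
$\sqrt{-12717 + O} = \sqrt{-12717 + 46274} = \sqrt{33557}$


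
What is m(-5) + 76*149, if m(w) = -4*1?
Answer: 11320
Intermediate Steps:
m(w) = -4
m(-5) + 76*149 = -4 + 76*149 = -4 + 11324 = 11320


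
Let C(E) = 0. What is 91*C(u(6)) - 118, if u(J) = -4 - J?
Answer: -118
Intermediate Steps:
91*C(u(6)) - 118 = 91*0 - 118 = 0 - 118 = -118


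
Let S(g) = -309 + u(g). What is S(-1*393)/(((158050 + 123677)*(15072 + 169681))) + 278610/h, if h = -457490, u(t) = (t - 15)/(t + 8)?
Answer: -5639520883437972/9260343792038185 ≈ -0.60900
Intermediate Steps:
u(t) = (-15 + t)/(8 + t)
S(g) = -309 + (-15 + g)/(8 + g)
S(-1*393)/(((158050 + 123677)*(15072 + 169681))) + 278610/h = ((-2487 - (-308)*393)/(8 - 1*393))/(((158050 + 123677)*(15072 + 169681))) + 278610/(-457490) = ((-2487 - 308*(-393))/(8 - 393))/((281727*184753)) + 278610*(-1/457490) = ((-2487 + 121044)/(-385))/52049908431 - 27861/45749 = -1/385*118557*(1/52049908431) - 27861/45749 = -118557/385*1/52049908431 - 27861/45749 = -13173/2226579416215 - 27861/45749 = -5639520883437972/9260343792038185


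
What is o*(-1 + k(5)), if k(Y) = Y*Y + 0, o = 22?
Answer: 528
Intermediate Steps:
k(Y) = Y² (k(Y) = Y² + 0 = Y²)
o*(-1 + k(5)) = 22*(-1 + 5²) = 22*(-1 + 25) = 22*24 = 528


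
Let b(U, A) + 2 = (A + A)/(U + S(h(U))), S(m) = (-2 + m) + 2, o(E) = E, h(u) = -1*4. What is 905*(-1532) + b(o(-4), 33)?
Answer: -5545881/4 ≈ -1.3865e+6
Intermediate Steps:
h(u) = -4
S(m) = m
b(U, A) = -2 + 2*A/(-4 + U) (b(U, A) = -2 + (A + A)/(U - 4) = -2 + (2*A)/(-4 + U) = -2 + 2*A/(-4 + U))
905*(-1532) + b(o(-4), 33) = 905*(-1532) + 2*(4 + 33 - 1*(-4))/(-4 - 4) = -1386460 + 2*(4 + 33 + 4)/(-8) = -1386460 + 2*(-1/8)*41 = -1386460 - 41/4 = -5545881/4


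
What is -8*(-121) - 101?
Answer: 867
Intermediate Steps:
-8*(-121) - 101 = 968 - 101 = 867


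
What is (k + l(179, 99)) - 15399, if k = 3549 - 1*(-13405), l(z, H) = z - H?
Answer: 1635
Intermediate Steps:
k = 16954 (k = 3549 + 13405 = 16954)
(k + l(179, 99)) - 15399 = (16954 + (179 - 1*99)) - 15399 = (16954 + (179 - 99)) - 15399 = (16954 + 80) - 15399 = 17034 - 15399 = 1635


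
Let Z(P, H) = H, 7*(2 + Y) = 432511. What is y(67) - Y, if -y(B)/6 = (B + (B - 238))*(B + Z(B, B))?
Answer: 152815/7 ≈ 21831.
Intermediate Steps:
Y = 432497/7 (Y = -2 + (⅐)*432511 = -2 + 432511/7 = 432497/7 ≈ 61785.)
y(B) = -12*B*(-238 + 2*B) (y(B) = -6*(B + (B - 238))*(B + B) = -6*(B + (-238 + B))*2*B = -6*(-238 + 2*B)*2*B = -12*B*(-238 + 2*B))
y(67) - Y = 24*67*(119 - 1*67) - 1*432497/7 = 24*67*(119 - 67) - 432497/7 = 24*67*52 - 432497/7 = 83616 - 432497/7 = 152815/7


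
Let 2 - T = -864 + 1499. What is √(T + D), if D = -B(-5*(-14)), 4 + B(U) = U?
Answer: I*√699 ≈ 26.439*I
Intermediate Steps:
B(U) = -4 + U
T = -633 (T = 2 - (-864 + 1499) = 2 - 1*635 = 2 - 635 = -633)
D = -66 (D = -(-4 - 5*(-14)) = -(-4 + 70) = -1*66 = -66)
√(T + D) = √(-633 - 66) = √(-699) = I*√699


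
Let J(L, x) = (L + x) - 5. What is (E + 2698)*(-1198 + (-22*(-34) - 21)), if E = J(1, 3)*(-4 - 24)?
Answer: -1283946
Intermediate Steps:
J(L, x) = -5 + L + x
E = 28 (E = (-5 + 1 + 3)*(-4 - 24) = -1*(-28) = 28)
(E + 2698)*(-1198 + (-22*(-34) - 21)) = (28 + 2698)*(-1198 + (-22*(-34) - 21)) = 2726*(-1198 + (748 - 21)) = 2726*(-1198 + 727) = 2726*(-471) = -1283946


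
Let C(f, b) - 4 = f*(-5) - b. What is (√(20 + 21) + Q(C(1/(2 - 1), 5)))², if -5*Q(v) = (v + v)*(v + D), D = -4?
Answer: (24 - √41)² ≈ 309.65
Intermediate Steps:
C(f, b) = 4 - b - 5*f (C(f, b) = 4 + (f*(-5) - b) = 4 + (-5*f - b) = 4 + (-b - 5*f) = 4 - b - 5*f)
Q(v) = -2*v*(-4 + v)/5 (Q(v) = -(v + v)*(v - 4)/5 = -2*v*(-4 + v)/5)
(√(20 + 21) + Q(C(1/(2 - 1), 5)))² = (√(20 + 21) + 2*(4 - 1*5 - 5/(2 - 1))*(4 - (4 - 1*5 - 5/(2 - 1)))/5)² = (√41 + 2*(4 - 5 - 5/1)*(4 - (4 - 5 - 5/1))/5)² = (√41 + 2*(4 - 5 - 5*1)*(4 - (4 - 5 - 5*1))/5)² = (√41 + 2*(4 - 5 - 5)*(4 - (4 - 5 - 5))/5)² = (√41 + (⅖)*(-6)*(4 - 1*(-6)))² = (√41 + (⅖)*(-6)*(4 + 6))² = (√41 + (⅖)*(-6)*10)² = (√41 - 24)² = (-24 + √41)²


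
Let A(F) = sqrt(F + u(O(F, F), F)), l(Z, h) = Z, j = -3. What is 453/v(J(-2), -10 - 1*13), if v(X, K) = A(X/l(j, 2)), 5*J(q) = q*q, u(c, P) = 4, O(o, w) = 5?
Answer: 453*sqrt(210)/28 ≈ 234.45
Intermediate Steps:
J(q) = q**2/5 (J(q) = (q*q)/5 = q**2/5)
A(F) = sqrt(4 + F) (A(F) = sqrt(F + 4) = sqrt(4 + F))
v(X, K) = sqrt(4 - X/3) (v(X, K) = sqrt(4 + X/(-3)) = sqrt(4 + X*(-1/3)) = sqrt(4 - X/3))
453/v(J(-2), -10 - 1*13) = 453/((sqrt(36 - 3*(-2)**2/5)/3)) = 453/((sqrt(36 - 3*4/5)/3)) = 453/((sqrt(36 - 12/5)/3)) = 453/((sqrt(168/5)/3)) = 453/(((2*sqrt(210)/5)/3)) = 453/((2*sqrt(210)/15)) = 453*(sqrt(210)/28) = 453*sqrt(210)/28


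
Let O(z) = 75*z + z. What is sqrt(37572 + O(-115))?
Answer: 4*sqrt(1802) ≈ 169.80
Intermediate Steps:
O(z) = 76*z
sqrt(37572 + O(-115)) = sqrt(37572 + 76*(-115)) = sqrt(37572 - 8740) = sqrt(28832) = 4*sqrt(1802)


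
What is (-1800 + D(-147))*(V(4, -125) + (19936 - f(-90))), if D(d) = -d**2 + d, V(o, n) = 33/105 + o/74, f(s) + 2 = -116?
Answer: -611758907292/1295 ≈ -4.7240e+8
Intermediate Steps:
f(s) = -118 (f(s) = -2 - 116 = -118)
V(o, n) = 11/35 + o/74 (V(o, n) = 33*(1/105) + o*(1/74) = 11/35 + o/74)
D(d) = d - d**2
(-1800 + D(-147))*(V(4, -125) + (19936 - f(-90))) = (-1800 - 147*(1 - 1*(-147)))*((11/35 + (1/74)*4) + (19936 - 1*(-118))) = (-1800 - 147*(1 + 147))*((11/35 + 2/37) + (19936 + 118)) = (-1800 - 147*148)*(477/1295 + 20054) = (-1800 - 21756)*(25970407/1295) = -23556*25970407/1295 = -611758907292/1295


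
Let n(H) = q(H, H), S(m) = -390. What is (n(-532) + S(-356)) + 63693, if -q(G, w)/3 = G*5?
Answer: 71283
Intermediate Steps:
q(G, w) = -15*G (q(G, w) = -3*G*5 = -15*G)
n(H) = -15*H
(n(-532) + S(-356)) + 63693 = (-15*(-532) - 390) + 63693 = (7980 - 390) + 63693 = 7590 + 63693 = 71283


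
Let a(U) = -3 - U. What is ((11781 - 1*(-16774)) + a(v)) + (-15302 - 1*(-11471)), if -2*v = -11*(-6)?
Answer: 24754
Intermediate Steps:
v = -33 (v = -(-11)*(-6)/2 = -½*66 = -33)
((11781 - 1*(-16774)) + a(v)) + (-15302 - 1*(-11471)) = ((11781 - 1*(-16774)) + (-3 - 1*(-33))) + (-15302 - 1*(-11471)) = ((11781 + 16774) + (-3 + 33)) + (-15302 + 11471) = (28555 + 30) - 3831 = 28585 - 3831 = 24754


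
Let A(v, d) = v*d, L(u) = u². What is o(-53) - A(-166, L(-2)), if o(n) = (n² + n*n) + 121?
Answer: 6403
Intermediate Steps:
o(n) = 121 + 2*n² (o(n) = (n² + n²) + 121 = 2*n² + 121 = 121 + 2*n²)
A(v, d) = d*v
o(-53) - A(-166, L(-2)) = (121 + 2*(-53)²) - (-2)²*(-166) = (121 + 2*2809) - 4*(-166) = (121 + 5618) - 1*(-664) = 5739 + 664 = 6403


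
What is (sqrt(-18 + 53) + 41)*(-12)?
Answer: -492 - 12*sqrt(35) ≈ -562.99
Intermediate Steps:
(sqrt(-18 + 53) + 41)*(-12) = (sqrt(35) + 41)*(-12) = (41 + sqrt(35))*(-12) = -492 - 12*sqrt(35)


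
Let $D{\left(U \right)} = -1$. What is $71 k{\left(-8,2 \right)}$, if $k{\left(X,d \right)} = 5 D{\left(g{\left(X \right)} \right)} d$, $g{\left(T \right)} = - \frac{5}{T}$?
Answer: $-710$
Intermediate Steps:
$k{\left(X,d \right)} = - 5 d$ ($k{\left(X,d \right)} = 5 \left(-1\right) d = - 5 d$)
$71 k{\left(-8,2 \right)} = 71 \left(\left(-5\right) 2\right) = 71 \left(-10\right) = -710$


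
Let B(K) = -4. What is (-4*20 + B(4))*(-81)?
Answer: 6804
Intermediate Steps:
(-4*20 + B(4))*(-81) = (-4*20 - 4)*(-81) = (-80 - 4)*(-81) = -84*(-81) = 6804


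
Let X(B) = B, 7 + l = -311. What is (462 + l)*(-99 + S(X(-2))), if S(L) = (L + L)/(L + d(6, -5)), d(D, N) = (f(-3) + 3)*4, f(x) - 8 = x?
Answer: -71376/5 ≈ -14275.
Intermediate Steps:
l = -318 (l = -7 - 311 = -318)
f(x) = 8 + x
d(D, N) = 32 (d(D, N) = ((8 - 3) + 3)*4 = (5 + 3)*4 = 8*4 = 32)
S(L) = 2*L/(32 + L) (S(L) = (L + L)/(L + 32) = (2*L)/(32 + L) = 2*L/(32 + L))
(462 + l)*(-99 + S(X(-2))) = (462 - 318)*(-99 + 2*(-2)/(32 - 2)) = 144*(-99 + 2*(-2)/30) = 144*(-99 + 2*(-2)*(1/30)) = 144*(-99 - 2/15) = 144*(-1487/15) = -71376/5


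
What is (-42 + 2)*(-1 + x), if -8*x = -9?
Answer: -5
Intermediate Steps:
x = 9/8 (x = -⅛*(-9) = 9/8 ≈ 1.1250)
(-42 + 2)*(-1 + x) = (-42 + 2)*(-1 + 9/8) = -40*⅛ = -5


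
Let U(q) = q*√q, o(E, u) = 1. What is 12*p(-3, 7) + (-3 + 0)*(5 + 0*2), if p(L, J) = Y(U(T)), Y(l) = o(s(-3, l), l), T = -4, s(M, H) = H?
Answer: -3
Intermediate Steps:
U(q) = q^(3/2)
Y(l) = 1
p(L, J) = 1
12*p(-3, 7) + (-3 + 0)*(5 + 0*2) = 12*1 + (-3 + 0)*(5 + 0*2) = 12 - 3*(5 + 0) = 12 - 3*5 = 12 - 15 = -3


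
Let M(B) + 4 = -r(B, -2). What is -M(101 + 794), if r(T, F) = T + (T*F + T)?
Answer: 4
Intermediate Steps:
r(T, F) = 2*T + F*T (r(T, F) = T + (F*T + T) = T + (T + F*T) = 2*T + F*T)
M(B) = -4 (M(B) = -4 - B*(2 - 2) = -4 - B*0 = -4 - 1*0 = -4 + 0 = -4)
-M(101 + 794) = -1*(-4) = 4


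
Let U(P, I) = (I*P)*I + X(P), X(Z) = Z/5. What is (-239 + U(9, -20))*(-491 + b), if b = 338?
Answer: -2572542/5 ≈ -5.1451e+5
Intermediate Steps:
X(Z) = Z/5 (X(Z) = Z*(⅕) = Z/5)
U(P, I) = P/5 + P*I² (U(P, I) = (I*P)*I + P/5 = P*I² + P/5 = P/5 + P*I²)
(-239 + U(9, -20))*(-491 + b) = (-239 + 9*(⅕ + (-20)²))*(-491 + 338) = (-239 + 9*(⅕ + 400))*(-153) = (-239 + 9*(2001/5))*(-153) = (-239 + 18009/5)*(-153) = (16814/5)*(-153) = -2572542/5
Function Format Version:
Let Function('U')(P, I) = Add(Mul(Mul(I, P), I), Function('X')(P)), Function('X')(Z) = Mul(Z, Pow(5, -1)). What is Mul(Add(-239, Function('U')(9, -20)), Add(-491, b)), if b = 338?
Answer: Rational(-2572542, 5) ≈ -5.1451e+5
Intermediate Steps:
Function('X')(Z) = Mul(Rational(1, 5), Z) (Function('X')(Z) = Mul(Z, Rational(1, 5)) = Mul(Rational(1, 5), Z))
Function('U')(P, I) = Add(Mul(Rational(1, 5), P), Mul(P, Pow(I, 2))) (Function('U')(P, I) = Add(Mul(Mul(I, P), I), Mul(Rational(1, 5), P)) = Add(Mul(P, Pow(I, 2)), Mul(Rational(1, 5), P)) = Add(Mul(Rational(1, 5), P), Mul(P, Pow(I, 2))))
Mul(Add(-239, Function('U')(9, -20)), Add(-491, b)) = Mul(Add(-239, Mul(9, Add(Rational(1, 5), Pow(-20, 2)))), Add(-491, 338)) = Mul(Add(-239, Mul(9, Add(Rational(1, 5), 400))), -153) = Mul(Add(-239, Mul(9, Rational(2001, 5))), -153) = Mul(Add(-239, Rational(18009, 5)), -153) = Mul(Rational(16814, 5), -153) = Rational(-2572542, 5)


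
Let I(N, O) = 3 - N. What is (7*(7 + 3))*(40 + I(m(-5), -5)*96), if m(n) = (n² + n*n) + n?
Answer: -279440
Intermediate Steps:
m(n) = n + 2*n² (m(n) = (n² + n²) + n = 2*n² + n = n + 2*n²)
(7*(7 + 3))*(40 + I(m(-5), -5)*96) = (7*(7 + 3))*(40 + (3 - (-5)*(1 + 2*(-5)))*96) = (7*10)*(40 + (3 - (-5)*(1 - 10))*96) = 70*(40 + (3 - (-5)*(-9))*96) = 70*(40 + (3 - 1*45)*96) = 70*(40 + (3 - 45)*96) = 70*(40 - 42*96) = 70*(40 - 4032) = 70*(-3992) = -279440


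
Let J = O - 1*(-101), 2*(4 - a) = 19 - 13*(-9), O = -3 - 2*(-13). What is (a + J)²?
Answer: 3600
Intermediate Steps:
O = 23 (O = -3 + 26 = 23)
a = -64 (a = 4 - (19 - 13*(-9))/2 = 4 - (19 + 117)/2 = 4 - ½*136 = 4 - 68 = -64)
J = 124 (J = 23 - 1*(-101) = 23 + 101 = 124)
(a + J)² = (-64 + 124)² = 60² = 3600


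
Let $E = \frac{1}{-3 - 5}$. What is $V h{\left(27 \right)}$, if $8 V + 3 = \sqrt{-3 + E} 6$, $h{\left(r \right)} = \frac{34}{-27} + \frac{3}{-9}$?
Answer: $\frac{43}{72} - \frac{215 i \sqrt{2}}{144} \approx 0.59722 - 2.1115 i$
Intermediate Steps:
$h{\left(r \right)} = - \frac{43}{27}$ ($h{\left(r \right)} = 34 \left(- \frac{1}{27}\right) + 3 \left(- \frac{1}{9}\right) = - \frac{34}{27} - \frac{1}{3} = - \frac{43}{27}$)
$E = - \frac{1}{8}$ ($E = \frac{1}{-8} = - \frac{1}{8} \approx -0.125$)
$V = - \frac{3}{8} + \frac{15 i \sqrt{2}}{16}$ ($V = - \frac{3}{8} + \frac{\sqrt{-3 - \frac{1}{8}} \cdot 6}{8} = - \frac{3}{8} + \frac{\sqrt{- \frac{25}{8}} \cdot 6}{8} = - \frac{3}{8} + \frac{\frac{5 i \sqrt{2}}{4} \cdot 6}{8} = - \frac{3}{8} + \frac{\frac{15}{2} i \sqrt{2}}{8} = - \frac{3}{8} + \frac{15 i \sqrt{2}}{16} \approx -0.375 + 1.3258 i$)
$V h{\left(27 \right)} = \left(- \frac{3}{8} + \frac{15 i \sqrt{2}}{16}\right) \left(- \frac{43}{27}\right) = \frac{43}{72} - \frac{215 i \sqrt{2}}{144}$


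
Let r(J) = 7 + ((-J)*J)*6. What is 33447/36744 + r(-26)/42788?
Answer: 106862815/131016856 ≈ 0.81564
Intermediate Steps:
r(J) = 7 - 6*J² (r(J) = 7 - J²*6 = 7 - 6*J²)
33447/36744 + r(-26)/42788 = 33447/36744 + (7 - 6*(-26)²)/42788 = 33447*(1/36744) + (7 - 6*676)*(1/42788) = 11149/12248 + (7 - 4056)*(1/42788) = 11149/12248 - 4049*1/42788 = 11149/12248 - 4049/42788 = 106862815/131016856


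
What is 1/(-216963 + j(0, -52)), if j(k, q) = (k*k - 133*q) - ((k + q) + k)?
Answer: -1/209995 ≈ -4.7620e-6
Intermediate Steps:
j(k, q) = k**2 - 134*q - 2*k (j(k, q) = (k**2 - 133*q) - (q + 2*k) = (k**2 - 133*q) + (-q - 2*k) = k**2 - 134*q - 2*k)
1/(-216963 + j(0, -52)) = 1/(-216963 + (0**2 - 134*(-52) - 2*0)) = 1/(-216963 + (0 + 6968 + 0)) = 1/(-216963 + 6968) = 1/(-209995) = -1/209995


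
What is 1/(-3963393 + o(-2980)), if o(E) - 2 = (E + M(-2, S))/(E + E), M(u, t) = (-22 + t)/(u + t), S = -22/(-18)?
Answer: -41720/165352651847 ≈ -2.5231e-7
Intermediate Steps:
S = 11/9 (S = -22*(-1/18) = 11/9 ≈ 1.2222)
M(u, t) = (-22 + t)/(t + u)
o(E) = 2 + (187/7 + E)/(2*E) (o(E) = 2 + (E + (-22 + 11/9)/(11/9 - 2))/(E + E) = 2 + (E - 187/9/(-7/9))/((2*E)) = 2 + (E - 9/7*(-187/9))*(1/(2*E)) = 2 + (E + 187/7)*(1/(2*E)) = 2 + (187/7 + E)*(1/(2*E)) = 2 + (187/7 + E)/(2*E))
1/(-3963393 + o(-2980)) = 1/(-3963393 + (1/14)*(187 + 35*(-2980))/(-2980)) = 1/(-3963393 + (1/14)*(-1/2980)*(187 - 104300)) = 1/(-3963393 + (1/14)*(-1/2980)*(-104113)) = 1/(-3963393 + 104113/41720) = 1/(-165352651847/41720) = -41720/165352651847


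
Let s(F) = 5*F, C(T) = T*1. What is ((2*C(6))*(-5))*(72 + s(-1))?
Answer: -4020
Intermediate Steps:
C(T) = T
((2*C(6))*(-5))*(72 + s(-1)) = ((2*6)*(-5))*(72 + 5*(-1)) = (12*(-5))*(72 - 5) = -60*67 = -4020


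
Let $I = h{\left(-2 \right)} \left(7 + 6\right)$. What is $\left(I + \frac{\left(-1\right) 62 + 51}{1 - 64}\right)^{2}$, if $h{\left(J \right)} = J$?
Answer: $\frac{2647129}{3969} \approx 666.95$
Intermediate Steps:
$I = -26$ ($I = - 2 \left(7 + 6\right) = \left(-2\right) 13 = -26$)
$\left(I + \frac{\left(-1\right) 62 + 51}{1 - 64}\right)^{2} = \left(-26 + \frac{\left(-1\right) 62 + 51}{1 - 64}\right)^{2} = \left(-26 + \frac{-62 + 51}{-63}\right)^{2} = \left(-26 - - \frac{11}{63}\right)^{2} = \left(-26 + \frac{11}{63}\right)^{2} = \left(- \frac{1627}{63}\right)^{2} = \frac{2647129}{3969}$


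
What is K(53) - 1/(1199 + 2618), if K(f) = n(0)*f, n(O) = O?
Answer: -1/3817 ≈ -0.00026199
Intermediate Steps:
K(f) = 0 (K(f) = 0*f = 0)
K(53) - 1/(1199 + 2618) = 0 - 1/(1199 + 2618) = 0 - 1/3817 = -1/3817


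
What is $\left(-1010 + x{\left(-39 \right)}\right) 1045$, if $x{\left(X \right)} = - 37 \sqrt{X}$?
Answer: $-1055450 - 38665 i \sqrt{39} \approx -1.0555 \cdot 10^{6} - 2.4146 \cdot 10^{5} i$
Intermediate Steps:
$\left(-1010 + x{\left(-39 \right)}\right) 1045 = \left(-1010 - 37 \sqrt{-39}\right) 1045 = \left(-1010 - 37 i \sqrt{39}\right) 1045 = -1055450 - 38665 i \sqrt{39}$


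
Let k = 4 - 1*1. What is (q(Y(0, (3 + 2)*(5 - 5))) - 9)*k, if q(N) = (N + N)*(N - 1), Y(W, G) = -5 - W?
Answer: 153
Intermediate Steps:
k = 3 (k = 4 - 1 = 3)
q(N) = 2*N*(-1 + N) (q(N) = (2*N)*(-1 + N) = 2*N*(-1 + N))
(q(Y(0, (3 + 2)*(5 - 5))) - 9)*k = (2*(-5 - 1*0)*(-1 + (-5 - 1*0)) - 9)*3 = (2*(-5 + 0)*(-1 + (-5 + 0)) - 9)*3 = (2*(-5)*(-1 - 5) - 9)*3 = (2*(-5)*(-6) - 9)*3 = (60 - 9)*3 = 51*3 = 153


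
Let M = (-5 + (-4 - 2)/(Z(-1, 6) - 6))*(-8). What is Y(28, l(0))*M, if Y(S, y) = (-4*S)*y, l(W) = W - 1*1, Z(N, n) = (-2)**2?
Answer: 1792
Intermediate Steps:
Z(N, n) = 4
l(W) = -1 + W (l(W) = W - 1 = -1 + W)
Y(S, y) = -4*S*y
M = 16 (M = (-5 + (-4 - 2)/(4 - 6))*(-8) = (-5 - 6/(-2))*(-8) = (-5 - 6*(-1/2))*(-8) = (-5 + 3)*(-8) = -2*(-8) = 16)
Y(28, l(0))*M = -4*28*(-1 + 0)*16 = -4*28*(-1)*16 = 112*16 = 1792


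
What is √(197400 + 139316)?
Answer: 2*√84179 ≈ 580.27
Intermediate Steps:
√(197400 + 139316) = √336716 = 2*√84179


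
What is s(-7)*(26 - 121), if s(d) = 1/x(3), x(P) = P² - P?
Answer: -95/6 ≈ -15.833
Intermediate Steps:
s(d) = ⅙ (s(d) = 1/(3*(-1 + 3)) = 1/(3*2) = 1/6 = ⅙)
s(-7)*(26 - 121) = (26 - 121)/6 = (⅙)*(-95) = -95/6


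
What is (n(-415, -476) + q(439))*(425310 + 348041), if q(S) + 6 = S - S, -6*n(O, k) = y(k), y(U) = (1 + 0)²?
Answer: -28613987/6 ≈ -4.7690e+6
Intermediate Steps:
y(U) = 1 (y(U) = 1² = 1)
n(O, k) = -⅙ (n(O, k) = -⅙*1 = -⅙)
q(S) = -6 (q(S) = -6 + (S - S) = -6 + 0 = -6)
(n(-415, -476) + q(439))*(425310 + 348041) = (-⅙ - 6)*(425310 + 348041) = -37/6*773351 = -28613987/6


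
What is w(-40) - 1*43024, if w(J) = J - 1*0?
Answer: -43064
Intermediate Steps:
w(J) = J (w(J) = J + 0 = J)
w(-40) - 1*43024 = -40 - 1*43024 = -40 - 43024 = -43064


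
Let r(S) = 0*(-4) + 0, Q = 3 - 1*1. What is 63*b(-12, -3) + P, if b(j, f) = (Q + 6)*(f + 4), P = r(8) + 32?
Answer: 536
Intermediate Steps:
Q = 2 (Q = 3 - 1 = 2)
r(S) = 0 (r(S) = 0 + 0 = 0)
P = 32 (P = 0 + 32 = 32)
b(j, f) = 32 + 8*f (b(j, f) = (2 + 6)*(f + 4) = 8*(4 + f) = 32 + 8*f)
63*b(-12, -3) + P = 63*(32 + 8*(-3)) + 32 = 63*(32 - 24) + 32 = 63*8 + 32 = 504 + 32 = 536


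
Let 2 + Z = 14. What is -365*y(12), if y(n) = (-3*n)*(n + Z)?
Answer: 315360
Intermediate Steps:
Z = 12 (Z = -2 + 14 = 12)
y(n) = -3*n*(12 + n) (y(n) = (-3*n)*(n + 12) = (-3*n)*(12 + n) = -3*n*(12 + n))
-365*y(12) = -(-1095)*12*(12 + 12) = -(-1095)*12*24 = -365*(-864) = 315360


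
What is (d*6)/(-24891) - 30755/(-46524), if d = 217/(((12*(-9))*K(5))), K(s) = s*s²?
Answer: 287072696993/434260831500 ≈ 0.66106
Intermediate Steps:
K(s) = s³
d = -217/13500 (d = 217/(((12*(-9))*5³)) = 217/((-108*125)) = 217/(-13500) = 217*(-1/13500) = -217/13500 ≈ -0.016074)
(d*6)/(-24891) - 30755/(-46524) = -217/13500*6/(-24891) - 30755/(-46524) = -217/2250*(-1/24891) - 30755*(-1/46524) = 217/56004750 + 30755/46524 = 287072696993/434260831500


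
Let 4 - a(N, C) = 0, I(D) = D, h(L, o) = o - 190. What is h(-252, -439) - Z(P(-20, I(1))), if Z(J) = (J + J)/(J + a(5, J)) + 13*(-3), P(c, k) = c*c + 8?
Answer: -60974/103 ≈ -591.98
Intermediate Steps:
h(L, o) = -190 + o
a(N, C) = 4 (a(N, C) = 4 - 1*0 = 4 + 0 = 4)
P(c, k) = 8 + c**2 (P(c, k) = c**2 + 8 = 8 + c**2)
Z(J) = -39 + 2*J/(4 + J) (Z(J) = (J + J)/(J + 4) + 13*(-3) = (2*J)/(4 + J) - 39 = 2*J/(4 + J) - 39 = -39 + 2*J/(4 + J))
h(-252, -439) - Z(P(-20, I(1))) = (-190 - 439) - (-156 - 37*(8 + (-20)**2))/(4 + (8 + (-20)**2)) = -629 - (-156 - 37*(8 + 400))/(4 + (8 + 400)) = -629 - (-156 - 37*408)/(4 + 408) = -629 - (-156 - 15096)/412 = -629 - (-15252)/412 = -629 - 1*(-3813/103) = -629 + 3813/103 = -60974/103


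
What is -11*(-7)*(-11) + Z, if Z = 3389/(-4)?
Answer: -6777/4 ≈ -1694.3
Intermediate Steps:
Z = -3389/4 (Z = 3389*(-1/4) = -3389/4 ≈ -847.25)
-11*(-7)*(-11) + Z = -11*(-7)*(-11) - 3389/4 = 77*(-11) - 3389/4 = -847 - 3389/4 = -6777/4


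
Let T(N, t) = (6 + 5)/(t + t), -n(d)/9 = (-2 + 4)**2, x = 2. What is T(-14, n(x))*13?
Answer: -143/72 ≈ -1.9861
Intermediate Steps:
n(d) = -36 (n(d) = -9*(-2 + 4)**2 = -9*2**2 = -9*4 = -36)
T(N, t) = 11/(2*t) (T(N, t) = 11/((2*t)) = 11*(1/(2*t)) = 11/(2*t))
T(-14, n(x))*13 = ((11/2)/(-36))*13 = ((11/2)*(-1/36))*13 = -11/72*13 = -143/72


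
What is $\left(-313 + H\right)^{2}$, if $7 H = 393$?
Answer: $\frac{3232804}{49} \approx 65976.0$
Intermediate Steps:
$H = \frac{393}{7}$ ($H = \frac{1}{7} \cdot 393 = \frac{393}{7} \approx 56.143$)
$\left(-313 + H\right)^{2} = \left(-313 + \frac{393}{7}\right)^{2} = \left(- \frac{1798}{7}\right)^{2} = \frac{3232804}{49}$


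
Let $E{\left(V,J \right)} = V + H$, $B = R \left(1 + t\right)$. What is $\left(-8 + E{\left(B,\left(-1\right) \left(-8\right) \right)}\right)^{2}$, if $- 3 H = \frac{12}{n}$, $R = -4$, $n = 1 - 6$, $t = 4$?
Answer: $\frac{18496}{25} \approx 739.84$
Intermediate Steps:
$n = -5$
$B = -20$ ($B = - 4 \left(1 + 4\right) = \left(-4\right) 5 = -20$)
$H = \frac{4}{5}$ ($H = - \frac{12 \frac{1}{-5}}{3} = - \frac{12 \left(- \frac{1}{5}\right)}{3} = \left(- \frac{1}{3}\right) \left(- \frac{12}{5}\right) = \frac{4}{5} \approx 0.8$)
$E{\left(V,J \right)} = \frac{4}{5} + V$ ($E{\left(V,J \right)} = V + \frac{4}{5} = \frac{4}{5} + V$)
$\left(-8 + E{\left(B,\left(-1\right) \left(-8\right) \right)}\right)^{2} = \left(-8 + \left(\frac{4}{5} - 20\right)\right)^{2} = \left(-8 - \frac{96}{5}\right)^{2} = \left(- \frac{136}{5}\right)^{2} = \frac{18496}{25}$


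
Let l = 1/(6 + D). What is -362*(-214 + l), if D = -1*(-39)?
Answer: 3485698/45 ≈ 77460.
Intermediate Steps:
D = 39
l = 1/45 (l = 1/(6 + 39) = 1/45 ≈ 0.022222)
-362*(-214 + l) = -362*(-214 + 1/45) = -362*(-9629/45) = 3485698/45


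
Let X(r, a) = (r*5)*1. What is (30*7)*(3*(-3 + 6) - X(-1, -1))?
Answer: 2940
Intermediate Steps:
X(r, a) = 5*r (X(r, a) = (5*r)*1 = 5*r)
(30*7)*(3*(-3 + 6) - X(-1, -1)) = (30*7)*(3*(-3 + 6) - 5*(-1)) = 210*(3*3 - 1*(-5)) = 210*(9 + 5) = 210*14 = 2940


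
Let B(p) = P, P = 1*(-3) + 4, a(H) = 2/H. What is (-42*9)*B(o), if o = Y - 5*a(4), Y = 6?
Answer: -378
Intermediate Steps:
o = 7/2 (o = 6 - 10/4 = 6 - 5*½ = 6 - 5/2 = 7/2 ≈ 3.5000)
P = 1 (P = -3 + 4 = 1)
B(p) = 1
(-42*9)*B(o) = -42*9*1 = -378*1 = -378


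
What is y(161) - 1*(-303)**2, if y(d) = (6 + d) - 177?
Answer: -91819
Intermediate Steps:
y(d) = -171 + d
y(161) - 1*(-303)**2 = (-171 + 161) - 1*(-303)**2 = -10 - 1*91809 = -10 - 91809 = -91819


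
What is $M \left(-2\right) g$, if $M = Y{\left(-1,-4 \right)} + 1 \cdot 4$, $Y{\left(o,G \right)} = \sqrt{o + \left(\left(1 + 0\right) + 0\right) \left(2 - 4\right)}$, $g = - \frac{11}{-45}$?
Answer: $- \frac{88}{45} - \frac{22 i \sqrt{3}}{45} \approx -1.9556 - 0.84678 i$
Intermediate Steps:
$g = \frac{11}{45}$ ($g = \left(-11\right) \left(- \frac{1}{45}\right) = \frac{11}{45} \approx 0.24444$)
$Y{\left(o,G \right)} = \sqrt{-2 + o}$ ($Y{\left(o,G \right)} = \sqrt{o + \left(1 + 0\right) \left(-2\right)} = \sqrt{o + 1 \left(-2\right)} = \sqrt{o - 2} = \sqrt{-2 + o}$)
$M = 4 + i \sqrt{3}$ ($M = \sqrt{-2 - 1} + 1 \cdot 4 = \sqrt{-3} + 4 = i \sqrt{3} + 4 = 4 + i \sqrt{3} \approx 4.0 + 1.732 i$)
$M \left(-2\right) g = \left(4 + i \sqrt{3}\right) \left(-2\right) \frac{11}{45} = \left(-8 - 2 i \sqrt{3}\right) \frac{11}{45} = - \frac{88}{45} - \frac{22 i \sqrt{3}}{45}$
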